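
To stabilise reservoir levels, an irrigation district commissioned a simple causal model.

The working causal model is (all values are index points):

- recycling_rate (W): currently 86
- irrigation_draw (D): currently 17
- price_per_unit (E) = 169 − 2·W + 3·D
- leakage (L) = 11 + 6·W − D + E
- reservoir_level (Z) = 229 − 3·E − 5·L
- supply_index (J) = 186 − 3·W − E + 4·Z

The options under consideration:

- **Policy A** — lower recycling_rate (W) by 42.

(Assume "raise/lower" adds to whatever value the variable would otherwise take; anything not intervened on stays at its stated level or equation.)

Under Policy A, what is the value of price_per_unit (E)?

132

Policy A (W − 42):
  W = 86 − 42 = 44
  D = 17
  E = 169 − 2·44 + 3·17 = 132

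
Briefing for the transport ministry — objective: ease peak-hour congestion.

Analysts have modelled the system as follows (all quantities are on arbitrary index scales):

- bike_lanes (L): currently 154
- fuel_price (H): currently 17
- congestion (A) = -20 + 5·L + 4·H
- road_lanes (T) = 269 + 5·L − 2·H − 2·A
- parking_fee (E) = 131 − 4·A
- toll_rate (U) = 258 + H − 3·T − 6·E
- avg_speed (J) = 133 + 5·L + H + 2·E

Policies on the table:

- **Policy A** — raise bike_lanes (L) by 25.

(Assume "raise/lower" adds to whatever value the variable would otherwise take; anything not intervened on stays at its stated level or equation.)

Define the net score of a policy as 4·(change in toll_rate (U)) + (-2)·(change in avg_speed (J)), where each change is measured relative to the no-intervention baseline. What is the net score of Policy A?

Baseline:
  L = 154
  H = 17
  A = -20 + 5·154 + 4·17 = 818
  T = 269 + 5·154 − 2·17 − 2·818 = -631
  E = 131 − 4·818 = -3141
  U = 258 + 17 − 3·(-631) − 6·(-3141) = 21014
  J = 133 + 5·154 + 17 + 2·(-3141) = -5362
Policy A (L + 25):
  L = 154 + 25 = 179
  H = 17
  A = -20 + 5·179 + 4·17 = 943
  T = 269 + 5·179 − 2·17 − 2·943 = -756
  E = 131 − 4·943 = -3641
  U = 258 + 17 − 3·(-756) − 6·(-3641) = 24389
  J = 133 + 5·179 + 17 + 2·(-3641) = -6237
ΔU = 24389 − 21014 = 3375; ΔJ = -6237 − (-5362) = -875
Score = 4·3375 + (-2)·(-875) = 15250

15250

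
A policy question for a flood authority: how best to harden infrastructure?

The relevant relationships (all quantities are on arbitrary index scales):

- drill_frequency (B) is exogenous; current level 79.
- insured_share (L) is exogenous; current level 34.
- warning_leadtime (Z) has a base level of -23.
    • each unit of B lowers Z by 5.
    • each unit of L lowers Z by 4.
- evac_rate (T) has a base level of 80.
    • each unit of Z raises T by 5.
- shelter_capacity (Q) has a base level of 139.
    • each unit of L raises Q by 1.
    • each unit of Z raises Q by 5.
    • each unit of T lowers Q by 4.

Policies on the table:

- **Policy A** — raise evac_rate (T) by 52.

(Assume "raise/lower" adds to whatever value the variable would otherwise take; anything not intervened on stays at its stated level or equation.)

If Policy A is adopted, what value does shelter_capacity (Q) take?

7955

Policy A (T + 52):
  B = 79
  L = 34
  Z = -23 − 5·79 − 4·34 = -554
  T = 80 + 5·(-554) (+52 from intervention) = -2638
  Q = 139 + 34 + 5·(-554) − 4·(-2638) = 7955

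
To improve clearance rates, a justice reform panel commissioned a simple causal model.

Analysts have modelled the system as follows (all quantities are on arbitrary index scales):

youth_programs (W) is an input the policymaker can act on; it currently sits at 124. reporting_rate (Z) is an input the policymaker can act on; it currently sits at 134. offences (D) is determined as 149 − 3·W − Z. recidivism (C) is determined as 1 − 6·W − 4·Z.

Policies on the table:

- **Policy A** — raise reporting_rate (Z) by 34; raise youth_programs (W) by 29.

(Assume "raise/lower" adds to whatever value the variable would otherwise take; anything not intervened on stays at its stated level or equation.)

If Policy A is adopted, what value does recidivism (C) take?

Policy A (Z + 34, W + 29):
  W = 124 + 29 = 153
  Z = 134 + 34 = 168
  C = 1 − 6·153 − 4·168 = -1589

-1589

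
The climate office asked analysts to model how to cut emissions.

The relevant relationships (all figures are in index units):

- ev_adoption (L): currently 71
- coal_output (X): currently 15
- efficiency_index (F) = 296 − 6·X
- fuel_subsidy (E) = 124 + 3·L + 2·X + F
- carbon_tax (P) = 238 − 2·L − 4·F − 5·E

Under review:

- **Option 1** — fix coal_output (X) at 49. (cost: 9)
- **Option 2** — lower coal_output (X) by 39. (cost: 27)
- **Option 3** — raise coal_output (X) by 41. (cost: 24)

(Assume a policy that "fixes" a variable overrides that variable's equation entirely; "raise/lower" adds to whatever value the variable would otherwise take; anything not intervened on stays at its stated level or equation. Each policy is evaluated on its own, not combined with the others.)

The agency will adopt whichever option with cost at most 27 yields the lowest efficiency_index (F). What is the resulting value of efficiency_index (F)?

-40

Option 1 (X := 49):
  X = 49
  F = 296 − 6·49 = 2
Option 2 (X − 39):
  X = 15 − 39 = -24
  F = 296 − 6·(-24) = 440
Option 3 (X + 41):
  X = 15 + 41 = 56
  F = 296 − 6·56 = -40
Comparing — Option 1: F=2, Option 2: F=440, Option 3: F=-40. Lowest is -40 (Option 3).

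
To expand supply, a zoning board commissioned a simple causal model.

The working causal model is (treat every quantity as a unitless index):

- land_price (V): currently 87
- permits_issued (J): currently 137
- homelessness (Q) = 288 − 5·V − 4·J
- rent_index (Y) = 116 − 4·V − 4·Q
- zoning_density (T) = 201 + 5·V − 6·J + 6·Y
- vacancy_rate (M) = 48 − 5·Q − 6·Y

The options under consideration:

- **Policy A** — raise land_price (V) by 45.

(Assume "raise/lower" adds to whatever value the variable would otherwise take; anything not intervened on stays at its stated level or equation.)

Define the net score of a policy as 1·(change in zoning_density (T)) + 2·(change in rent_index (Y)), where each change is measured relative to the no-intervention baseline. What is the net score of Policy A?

5985

Baseline:
  V = 87
  J = 137
  Q = 288 − 5·87 − 4·137 = -695
  Y = 116 − 4·87 − 4·(-695) = 2548
  T = 201 + 5·87 − 6·137 + 6·2548 = 15102
Policy A (V + 45):
  V = 87 + 45 = 132
  J = 137
  Q = 288 − 5·132 − 4·137 = -920
  Y = 116 − 4·132 − 4·(-920) = 3268
  T = 201 + 5·132 − 6·137 + 6·3268 = 19647
ΔT = 19647 − 15102 = 4545; ΔY = 3268 − 2548 = 720
Score = 1·4545 + 2·720 = 5985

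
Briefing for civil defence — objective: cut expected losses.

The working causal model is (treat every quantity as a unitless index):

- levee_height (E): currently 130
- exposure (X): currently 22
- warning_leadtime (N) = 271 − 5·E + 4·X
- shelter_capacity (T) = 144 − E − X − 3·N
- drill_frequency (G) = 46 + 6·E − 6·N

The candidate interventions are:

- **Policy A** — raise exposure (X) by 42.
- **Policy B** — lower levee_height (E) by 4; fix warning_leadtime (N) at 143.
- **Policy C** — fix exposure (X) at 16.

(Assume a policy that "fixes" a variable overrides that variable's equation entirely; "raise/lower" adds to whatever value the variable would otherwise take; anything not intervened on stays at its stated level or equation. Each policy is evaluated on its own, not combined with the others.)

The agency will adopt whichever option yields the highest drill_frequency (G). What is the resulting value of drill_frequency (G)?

2716

Policy A (X + 42):
  E = 130
  X = 22 + 42 = 64
  N = 271 − 5·130 + 4·64 = -123
  G = 46 + 6·130 − 6·(-123) = 1564
Policy B (E − 4, N := 143):
  E = 130 − 4 = 126
  X = 22
  N = 143
  G = 46 + 6·126 − 6·143 = -56
Policy C (X := 16):
  E = 130
  X = 16
  N = 271 − 5·130 + 4·16 = -315
  G = 46 + 6·130 − 6·(-315) = 2716
Comparing — Policy A: G=1564, Policy B: G=-56, Policy C: G=2716. Highest is 2716 (Policy C).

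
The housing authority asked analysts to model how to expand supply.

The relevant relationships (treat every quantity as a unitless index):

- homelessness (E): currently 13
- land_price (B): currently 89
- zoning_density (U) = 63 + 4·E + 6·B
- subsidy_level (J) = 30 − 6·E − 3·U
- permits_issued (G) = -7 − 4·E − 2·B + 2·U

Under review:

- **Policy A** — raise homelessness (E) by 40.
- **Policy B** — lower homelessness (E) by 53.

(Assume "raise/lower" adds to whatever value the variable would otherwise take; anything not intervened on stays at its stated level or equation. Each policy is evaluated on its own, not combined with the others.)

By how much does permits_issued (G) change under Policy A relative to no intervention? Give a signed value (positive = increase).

Baseline:
  E = 13
  B = 89
  U = 63 + 4·13 + 6·89 = 649
  G = -7 − 4·13 − 2·89 + 2·649 = 1061
Policy A (E + 40):
  E = 13 + 40 = 53
  B = 89
  U = 63 + 4·53 + 6·89 = 809
  G = -7 − 4·53 − 2·89 + 2·809 = 1221
Change in G: 1221 − 1061 = 160

160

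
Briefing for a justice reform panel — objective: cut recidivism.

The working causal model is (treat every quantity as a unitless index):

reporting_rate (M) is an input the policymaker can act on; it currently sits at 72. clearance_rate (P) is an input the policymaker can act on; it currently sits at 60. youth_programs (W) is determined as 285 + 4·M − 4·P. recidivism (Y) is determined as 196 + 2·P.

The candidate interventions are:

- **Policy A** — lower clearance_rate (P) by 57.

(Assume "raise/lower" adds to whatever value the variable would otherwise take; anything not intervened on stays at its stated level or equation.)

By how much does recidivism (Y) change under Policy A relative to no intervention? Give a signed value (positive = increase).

Baseline:
  P = 60
  Y = 196 + 2·60 = 316
Policy A (P − 57):
  P = 60 − 57 = 3
  Y = 196 + 2·3 = 202
Change in Y: 202 − 316 = -114

-114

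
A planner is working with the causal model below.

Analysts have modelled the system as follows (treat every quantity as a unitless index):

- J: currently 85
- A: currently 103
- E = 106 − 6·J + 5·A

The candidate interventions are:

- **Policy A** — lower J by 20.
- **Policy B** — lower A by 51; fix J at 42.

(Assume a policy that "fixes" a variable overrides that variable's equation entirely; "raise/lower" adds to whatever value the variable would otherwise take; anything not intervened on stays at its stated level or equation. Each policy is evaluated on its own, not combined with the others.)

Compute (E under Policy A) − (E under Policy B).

Policy A (J − 20):
  J = 85 − 20 = 65
  A = 103
  E = 106 − 6·65 + 5·103 = 231
Policy B (A − 51, J := 42):
  J = 42
  A = 103 − 51 = 52
  E = 106 − 6·42 + 5·52 = 114
E: 231 − 114 = 117

117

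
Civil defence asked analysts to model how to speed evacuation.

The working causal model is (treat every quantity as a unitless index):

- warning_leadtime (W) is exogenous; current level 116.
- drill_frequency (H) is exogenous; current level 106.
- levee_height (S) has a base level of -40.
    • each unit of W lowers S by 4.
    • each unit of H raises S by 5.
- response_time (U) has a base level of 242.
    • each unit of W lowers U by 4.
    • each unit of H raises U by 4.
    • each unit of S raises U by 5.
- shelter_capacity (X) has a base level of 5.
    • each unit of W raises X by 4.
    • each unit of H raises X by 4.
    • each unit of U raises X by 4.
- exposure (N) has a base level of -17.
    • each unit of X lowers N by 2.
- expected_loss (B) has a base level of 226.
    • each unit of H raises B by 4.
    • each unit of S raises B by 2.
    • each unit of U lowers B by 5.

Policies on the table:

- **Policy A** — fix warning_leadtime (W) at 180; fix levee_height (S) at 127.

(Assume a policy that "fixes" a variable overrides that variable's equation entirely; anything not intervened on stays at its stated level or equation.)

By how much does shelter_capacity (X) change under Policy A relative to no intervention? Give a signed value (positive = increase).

Baseline:
  W = 116
  H = 106
  S = -40 − 4·116 + 5·106 = 26
  U = 242 − 4·116 + 4·106 + 5·26 = 332
  X = 5 + 4·116 + 4·106 + 4·332 = 2221
Policy A (W := 180, S := 127):
  W = 180
  H = 106
  S = 127
  U = 242 − 4·180 + 4·106 + 5·127 = 581
  X = 5 + 4·180 + 4·106 + 4·581 = 3473
Change in X: 3473 − 2221 = 1252

1252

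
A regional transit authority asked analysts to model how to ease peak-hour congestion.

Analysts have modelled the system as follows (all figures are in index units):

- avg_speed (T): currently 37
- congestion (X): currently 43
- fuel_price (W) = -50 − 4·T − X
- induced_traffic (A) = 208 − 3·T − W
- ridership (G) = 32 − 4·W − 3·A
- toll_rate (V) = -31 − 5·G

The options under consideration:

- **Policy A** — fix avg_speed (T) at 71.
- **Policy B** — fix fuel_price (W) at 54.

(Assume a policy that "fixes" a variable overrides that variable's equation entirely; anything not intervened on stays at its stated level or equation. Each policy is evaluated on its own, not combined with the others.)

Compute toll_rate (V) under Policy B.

1534

Policy B (W := 54):
  T = 37
  X = 43
  W = 54
  A = 208 − 3·37 − 54 = 43
  G = 32 − 4·54 − 3·43 = -313
  V = -31 − 5·(-313) = 1534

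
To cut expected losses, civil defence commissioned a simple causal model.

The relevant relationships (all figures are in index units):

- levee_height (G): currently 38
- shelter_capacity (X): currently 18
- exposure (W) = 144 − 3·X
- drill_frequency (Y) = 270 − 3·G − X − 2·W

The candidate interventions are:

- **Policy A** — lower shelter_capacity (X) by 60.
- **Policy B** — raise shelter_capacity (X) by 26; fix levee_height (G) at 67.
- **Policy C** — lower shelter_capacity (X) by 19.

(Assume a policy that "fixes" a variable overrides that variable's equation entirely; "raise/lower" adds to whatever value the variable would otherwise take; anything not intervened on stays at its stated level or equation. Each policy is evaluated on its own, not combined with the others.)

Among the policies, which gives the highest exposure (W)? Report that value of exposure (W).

Policy A (X − 60):
  X = 18 − 60 = -42
  W = 144 − 3·(-42) = 270
Policy B (X + 26, G := 67):
  X = 18 + 26 = 44
  W = 144 − 3·44 = 12
Policy C (X − 19):
  X = 18 − 19 = -1
  W = 144 − 3·(-1) = 147
Comparing — Policy A: W=270, Policy B: W=12, Policy C: W=147. Highest is 270 (Policy A).

270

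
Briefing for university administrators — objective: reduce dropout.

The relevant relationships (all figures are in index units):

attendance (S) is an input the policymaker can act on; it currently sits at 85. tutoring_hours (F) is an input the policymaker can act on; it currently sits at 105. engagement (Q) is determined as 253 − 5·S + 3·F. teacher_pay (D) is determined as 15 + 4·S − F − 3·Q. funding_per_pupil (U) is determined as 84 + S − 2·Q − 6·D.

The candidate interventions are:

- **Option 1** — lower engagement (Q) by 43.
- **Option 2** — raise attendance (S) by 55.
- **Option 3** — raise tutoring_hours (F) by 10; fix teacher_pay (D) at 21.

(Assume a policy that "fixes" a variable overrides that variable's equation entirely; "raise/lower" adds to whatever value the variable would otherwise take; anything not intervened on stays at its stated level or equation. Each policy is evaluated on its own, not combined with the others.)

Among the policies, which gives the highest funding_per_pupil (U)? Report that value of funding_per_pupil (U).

269

Option 1 (Q − 43):
  S = 85
  F = 105
  Q = 253 − 5·85 + 3·105 (−43 from intervention) = 100
  D = 15 + 4·85 − 105 − 3·100 = -50
  U = 84 + 85 − 2·100 − 6·(-50) = 269
Option 2 (S + 55):
  S = 85 + 55 = 140
  F = 105
  Q = 253 − 5·140 + 3·105 = -132
  D = 15 + 4·140 − 105 − 3·(-132) = 866
  U = 84 + 140 − 2·(-132) − 6·866 = -4708
Option 3 (F + 10, D := 21):
  S = 85
  F = 105 + 10 = 115
  Q = 253 − 5·85 + 3·115 = 173
  D = 21
  U = 84 + 85 − 2·173 − 6·21 = -303
Comparing — Option 1: U=269, Option 2: U=-4708, Option 3: U=-303. Highest is 269 (Option 1).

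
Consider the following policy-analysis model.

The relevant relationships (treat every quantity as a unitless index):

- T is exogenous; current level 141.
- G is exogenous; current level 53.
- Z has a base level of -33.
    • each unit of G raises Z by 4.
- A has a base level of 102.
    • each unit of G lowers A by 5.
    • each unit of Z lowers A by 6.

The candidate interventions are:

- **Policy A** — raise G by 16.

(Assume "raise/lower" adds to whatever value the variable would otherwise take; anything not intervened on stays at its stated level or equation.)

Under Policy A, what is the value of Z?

243

Policy A (G + 16):
  G = 53 + 16 = 69
  Z = -33 + 4·69 = 243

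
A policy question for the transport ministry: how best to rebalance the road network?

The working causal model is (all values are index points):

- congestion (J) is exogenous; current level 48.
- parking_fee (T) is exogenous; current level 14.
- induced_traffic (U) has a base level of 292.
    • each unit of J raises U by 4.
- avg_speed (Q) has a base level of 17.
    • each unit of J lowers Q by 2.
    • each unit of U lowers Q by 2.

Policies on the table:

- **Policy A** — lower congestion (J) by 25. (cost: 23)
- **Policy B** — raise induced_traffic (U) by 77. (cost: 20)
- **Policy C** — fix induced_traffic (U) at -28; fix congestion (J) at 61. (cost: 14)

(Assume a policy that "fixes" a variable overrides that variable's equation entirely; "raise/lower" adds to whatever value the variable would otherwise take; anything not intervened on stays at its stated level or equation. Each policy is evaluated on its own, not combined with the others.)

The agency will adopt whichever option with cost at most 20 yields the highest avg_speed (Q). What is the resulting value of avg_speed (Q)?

Policy B (U + 77):
  J = 48
  U = 292 + 4·48 (+77 from intervention) = 561
  Q = 17 − 2·48 − 2·561 = -1201
Policy C (U := -28, J := 61):
  J = 61
  U = -28
  Q = 17 − 2·61 − 2·(-28) = -49
Comparing — Policy B: Q=-1201, Policy C: Q=-49. Highest is -49 (Policy C).

-49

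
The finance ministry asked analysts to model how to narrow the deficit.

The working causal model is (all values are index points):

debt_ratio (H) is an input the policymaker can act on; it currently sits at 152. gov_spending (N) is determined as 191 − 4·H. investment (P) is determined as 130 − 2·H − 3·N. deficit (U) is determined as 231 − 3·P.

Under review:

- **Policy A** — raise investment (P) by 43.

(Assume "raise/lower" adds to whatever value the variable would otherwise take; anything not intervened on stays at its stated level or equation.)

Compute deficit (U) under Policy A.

-3129

Policy A (P + 43):
  H = 152
  N = 191 − 4·152 = -417
  P = 130 − 2·152 − 3·(-417) (+43 from intervention) = 1120
  U = 231 − 3·1120 = -3129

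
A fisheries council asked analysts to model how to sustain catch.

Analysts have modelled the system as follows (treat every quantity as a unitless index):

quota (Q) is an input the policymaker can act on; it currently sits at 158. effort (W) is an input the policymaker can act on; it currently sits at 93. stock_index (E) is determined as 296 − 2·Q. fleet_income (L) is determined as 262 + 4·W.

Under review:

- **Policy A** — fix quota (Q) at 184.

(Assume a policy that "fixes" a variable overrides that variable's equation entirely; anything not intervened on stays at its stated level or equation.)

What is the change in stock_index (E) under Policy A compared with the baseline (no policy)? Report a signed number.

-52

Baseline:
  Q = 158
  E = 296 − 2·158 = -20
Policy A (Q := 184):
  Q = 184
  E = 296 − 2·184 = -72
Change in E: -72 − (-20) = -52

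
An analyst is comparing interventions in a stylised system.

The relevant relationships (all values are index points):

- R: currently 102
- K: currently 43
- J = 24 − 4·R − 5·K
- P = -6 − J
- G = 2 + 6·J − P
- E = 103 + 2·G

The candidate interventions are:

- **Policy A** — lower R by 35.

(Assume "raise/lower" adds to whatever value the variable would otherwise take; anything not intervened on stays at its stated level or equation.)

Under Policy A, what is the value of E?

Policy A (R − 35):
  R = 102 − 35 = 67
  K = 43
  J = 24 − 4·67 − 5·43 = -459
  P = -6 − (-459) = 453
  G = 2 + 6·(-459) − 453 = -3205
  E = 103 + 2·(-3205) = -6307

-6307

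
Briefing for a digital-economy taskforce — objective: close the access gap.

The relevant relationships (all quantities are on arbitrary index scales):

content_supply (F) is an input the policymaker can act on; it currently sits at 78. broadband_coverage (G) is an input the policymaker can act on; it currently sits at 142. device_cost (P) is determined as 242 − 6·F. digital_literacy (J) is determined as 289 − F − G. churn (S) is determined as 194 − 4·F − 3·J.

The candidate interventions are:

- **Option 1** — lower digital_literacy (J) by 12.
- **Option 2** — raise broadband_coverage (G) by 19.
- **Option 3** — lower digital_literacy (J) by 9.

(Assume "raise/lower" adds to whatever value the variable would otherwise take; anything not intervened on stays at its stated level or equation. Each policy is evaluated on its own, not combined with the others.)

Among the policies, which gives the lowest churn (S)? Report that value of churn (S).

Option 1 (J − 12):
  F = 78
  G = 142
  J = 289 − 78 − 142 (−12 from intervention) = 57
  S = 194 − 4·78 − 3·57 = -289
Option 2 (G + 19):
  F = 78
  G = 142 + 19 = 161
  J = 289 − 78 − 161 = 50
  S = 194 − 4·78 − 3·50 = -268
Option 3 (J − 9):
  F = 78
  G = 142
  J = 289 − 78 − 142 (−9 from intervention) = 60
  S = 194 − 4·78 − 3·60 = -298
Comparing — Option 1: S=-289, Option 2: S=-268, Option 3: S=-298. Lowest is -298 (Option 3).

-298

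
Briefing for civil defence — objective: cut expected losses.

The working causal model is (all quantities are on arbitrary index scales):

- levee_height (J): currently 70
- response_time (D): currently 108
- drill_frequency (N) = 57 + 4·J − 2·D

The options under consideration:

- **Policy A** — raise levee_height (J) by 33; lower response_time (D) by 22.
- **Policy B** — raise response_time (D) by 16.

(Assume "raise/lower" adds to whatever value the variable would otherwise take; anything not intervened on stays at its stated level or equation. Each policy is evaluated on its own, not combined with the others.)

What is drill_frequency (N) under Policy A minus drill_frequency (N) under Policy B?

Policy A (J + 33, D − 22):
  J = 70 + 33 = 103
  D = 108 − 22 = 86
  N = 57 + 4·103 − 2·86 = 297
Policy B (D + 16):
  J = 70
  D = 108 + 16 = 124
  N = 57 + 4·70 − 2·124 = 89
N: 297 − 89 = 208

208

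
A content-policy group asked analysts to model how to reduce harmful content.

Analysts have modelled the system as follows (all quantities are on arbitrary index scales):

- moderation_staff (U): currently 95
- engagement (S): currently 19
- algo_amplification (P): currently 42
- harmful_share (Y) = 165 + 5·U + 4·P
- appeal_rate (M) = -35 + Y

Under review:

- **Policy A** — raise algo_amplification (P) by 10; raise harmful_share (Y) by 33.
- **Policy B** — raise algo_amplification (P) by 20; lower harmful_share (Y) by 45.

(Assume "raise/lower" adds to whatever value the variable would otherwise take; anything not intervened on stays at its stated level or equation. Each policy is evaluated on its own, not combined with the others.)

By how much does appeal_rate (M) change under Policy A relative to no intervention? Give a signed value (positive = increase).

73

Baseline:
  U = 95
  P = 42
  Y = 165 + 5·95 + 4·42 = 808
  M = -35 + 808 = 773
Policy A (P + 10, Y + 33):
  U = 95
  P = 42 + 10 = 52
  Y = 165 + 5·95 + 4·52 (+33 from intervention) = 881
  M = -35 + 881 = 846
Change in M: 846 − 773 = 73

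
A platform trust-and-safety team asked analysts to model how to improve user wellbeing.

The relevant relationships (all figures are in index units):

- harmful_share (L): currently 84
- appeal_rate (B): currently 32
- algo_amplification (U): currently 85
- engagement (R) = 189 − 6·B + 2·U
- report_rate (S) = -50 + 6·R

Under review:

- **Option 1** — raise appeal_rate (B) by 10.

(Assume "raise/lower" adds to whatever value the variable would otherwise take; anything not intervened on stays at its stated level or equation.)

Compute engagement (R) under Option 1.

Option 1 (B + 10):
  B = 32 + 10 = 42
  U = 85
  R = 189 − 6·42 + 2·85 = 107

107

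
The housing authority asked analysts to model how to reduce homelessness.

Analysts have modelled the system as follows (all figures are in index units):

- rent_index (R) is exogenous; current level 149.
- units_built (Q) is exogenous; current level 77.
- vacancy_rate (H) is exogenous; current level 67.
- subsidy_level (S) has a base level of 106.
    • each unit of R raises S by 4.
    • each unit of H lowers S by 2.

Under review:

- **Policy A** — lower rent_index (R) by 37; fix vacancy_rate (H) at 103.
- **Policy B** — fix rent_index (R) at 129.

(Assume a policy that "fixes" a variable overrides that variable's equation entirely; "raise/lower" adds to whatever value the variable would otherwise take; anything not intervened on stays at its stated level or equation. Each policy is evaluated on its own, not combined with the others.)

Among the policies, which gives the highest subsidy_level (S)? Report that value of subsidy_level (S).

488

Policy A (R − 37, H := 103):
  R = 149 − 37 = 112
  H = 103
  S = 106 + 4·112 − 2·103 = 348
Policy B (R := 129):
  R = 129
  H = 67
  S = 106 + 4·129 − 2·67 = 488
Comparing — Policy A: S=348, Policy B: S=488. Highest is 488 (Policy B).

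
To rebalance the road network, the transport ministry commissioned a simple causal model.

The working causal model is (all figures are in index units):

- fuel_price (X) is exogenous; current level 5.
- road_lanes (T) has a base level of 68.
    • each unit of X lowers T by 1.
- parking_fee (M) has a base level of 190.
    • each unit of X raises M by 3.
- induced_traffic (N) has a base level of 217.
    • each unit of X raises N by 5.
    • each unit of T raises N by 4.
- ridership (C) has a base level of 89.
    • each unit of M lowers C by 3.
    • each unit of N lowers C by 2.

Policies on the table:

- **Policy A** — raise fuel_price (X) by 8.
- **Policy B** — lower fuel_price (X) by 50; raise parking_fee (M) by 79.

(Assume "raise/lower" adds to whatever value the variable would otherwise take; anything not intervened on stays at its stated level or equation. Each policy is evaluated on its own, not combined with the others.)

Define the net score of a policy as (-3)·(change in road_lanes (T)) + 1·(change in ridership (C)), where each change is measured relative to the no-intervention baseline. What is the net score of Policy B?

163

Baseline:
  X = 5
  T = 68 − 5 = 63
  M = 190 + 3·5 = 205
  N = 217 + 5·5 + 4·63 = 494
  C = 89 − 3·205 − 2·494 = -1514
Policy B (X − 50, M + 79):
  X = 5 − 50 = -45
  T = 68 − (-45) = 113
  M = 190 + 3·(-45) (+79 from intervention) = 134
  N = 217 + 5·(-45) + 4·113 = 444
  C = 89 − 3·134 − 2·444 = -1201
ΔT = 113 − 63 = 50; ΔC = -1201 − (-1514) = 313
Score = (-3)·50 + 1·313 = 163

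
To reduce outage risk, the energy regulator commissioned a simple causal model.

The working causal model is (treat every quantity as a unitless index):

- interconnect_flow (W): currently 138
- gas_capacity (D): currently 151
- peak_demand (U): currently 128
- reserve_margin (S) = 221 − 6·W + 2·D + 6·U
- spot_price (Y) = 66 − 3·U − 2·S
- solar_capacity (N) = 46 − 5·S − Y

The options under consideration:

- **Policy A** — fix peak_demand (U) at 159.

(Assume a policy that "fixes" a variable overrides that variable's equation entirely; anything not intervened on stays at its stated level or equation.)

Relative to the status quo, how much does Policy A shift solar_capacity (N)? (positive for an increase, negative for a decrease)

-465

Baseline:
  W = 138
  D = 151
  U = 128
  S = 221 − 6·138 + 2·151 + 6·128 = 463
  Y = 66 − 3·128 − 2·463 = -1244
  N = 46 − 5·463 − (-1244) = -1025
Policy A (U := 159):
  W = 138
  D = 151
  U = 159
  S = 221 − 6·138 + 2·151 + 6·159 = 649
  Y = 66 − 3·159 − 2·649 = -1709
  N = 46 − 5·649 − (-1709) = -1490
Change in N: -1490 − (-1025) = -465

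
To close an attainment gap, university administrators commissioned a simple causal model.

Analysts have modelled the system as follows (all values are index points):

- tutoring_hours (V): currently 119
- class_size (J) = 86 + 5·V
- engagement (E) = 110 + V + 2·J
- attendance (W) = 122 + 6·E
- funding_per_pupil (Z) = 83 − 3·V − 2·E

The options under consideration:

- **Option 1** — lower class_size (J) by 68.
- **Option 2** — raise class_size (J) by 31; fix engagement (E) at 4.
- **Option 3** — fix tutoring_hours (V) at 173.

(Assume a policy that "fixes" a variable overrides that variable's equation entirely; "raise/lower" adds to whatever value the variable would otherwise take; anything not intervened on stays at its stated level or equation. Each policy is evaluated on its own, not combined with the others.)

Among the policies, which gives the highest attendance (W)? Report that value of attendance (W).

Option 1 (J − 68):
  V = 119
  J = 86 + 5·119 (−68 from intervention) = 613
  E = 110 + 119 + 2·613 = 1455
  W = 122 + 6·1455 = 8852
Option 2 (J + 31, E := 4):
  V = 119
  J = 86 + 5·119 (+31 from intervention) = 712
  E = 4
  W = 122 + 6·4 = 146
Option 3 (V := 173):
  V = 173
  J = 86 + 5·173 = 951
  E = 110 + 173 + 2·951 = 2185
  W = 122 + 6·2185 = 13232
Comparing — Option 1: W=8852, Option 2: W=146, Option 3: W=13232. Highest is 13232 (Option 3).

13232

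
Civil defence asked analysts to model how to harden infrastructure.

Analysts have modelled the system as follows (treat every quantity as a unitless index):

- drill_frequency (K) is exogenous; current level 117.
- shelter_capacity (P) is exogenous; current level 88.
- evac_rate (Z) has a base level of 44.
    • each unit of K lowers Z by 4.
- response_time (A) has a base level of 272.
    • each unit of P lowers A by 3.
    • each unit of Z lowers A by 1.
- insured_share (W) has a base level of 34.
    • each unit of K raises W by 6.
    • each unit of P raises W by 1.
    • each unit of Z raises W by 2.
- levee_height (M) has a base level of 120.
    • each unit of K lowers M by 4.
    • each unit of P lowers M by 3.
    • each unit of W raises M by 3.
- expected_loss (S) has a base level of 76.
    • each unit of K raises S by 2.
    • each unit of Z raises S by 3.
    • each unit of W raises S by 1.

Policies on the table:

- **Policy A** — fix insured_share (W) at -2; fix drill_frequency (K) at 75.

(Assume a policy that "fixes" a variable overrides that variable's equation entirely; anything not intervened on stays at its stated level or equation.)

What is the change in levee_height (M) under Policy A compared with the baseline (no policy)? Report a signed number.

234

Baseline:
  K = 117
  P = 88
  Z = 44 − 4·117 = -424
  W = 34 + 6·117 + 88 + 2·(-424) = -24
  M = 120 − 4·117 − 3·88 + 3·(-24) = -684
Policy A (W := -2, K := 75):
  K = 75
  P = 88
  Z = 44 − 4·75 = -256
  W = -2
  M = 120 − 4·75 − 3·88 + 3·(-2) = -450
Change in M: -450 − (-684) = 234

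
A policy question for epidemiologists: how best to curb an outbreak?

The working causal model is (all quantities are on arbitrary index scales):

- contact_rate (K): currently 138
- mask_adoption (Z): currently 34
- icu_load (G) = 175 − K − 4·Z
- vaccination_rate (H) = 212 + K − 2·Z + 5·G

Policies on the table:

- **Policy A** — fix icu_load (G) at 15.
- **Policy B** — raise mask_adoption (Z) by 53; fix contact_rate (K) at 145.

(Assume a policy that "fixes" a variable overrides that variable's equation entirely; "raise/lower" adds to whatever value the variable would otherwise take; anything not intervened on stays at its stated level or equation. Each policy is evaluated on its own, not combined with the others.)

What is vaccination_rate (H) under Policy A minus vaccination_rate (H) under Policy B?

Policy A (G := 15):
  K = 138
  Z = 34
  G = 15
  H = 212 + 138 − 2·34 + 5·15 = 357
Policy B (Z + 53, K := 145):
  K = 145
  Z = 34 + 53 = 87
  G = 175 − 145 − 4·87 = -318
  H = 212 + 145 − 2·87 + 5·(-318) = -1407
H: 357 − (-1407) = 1764

1764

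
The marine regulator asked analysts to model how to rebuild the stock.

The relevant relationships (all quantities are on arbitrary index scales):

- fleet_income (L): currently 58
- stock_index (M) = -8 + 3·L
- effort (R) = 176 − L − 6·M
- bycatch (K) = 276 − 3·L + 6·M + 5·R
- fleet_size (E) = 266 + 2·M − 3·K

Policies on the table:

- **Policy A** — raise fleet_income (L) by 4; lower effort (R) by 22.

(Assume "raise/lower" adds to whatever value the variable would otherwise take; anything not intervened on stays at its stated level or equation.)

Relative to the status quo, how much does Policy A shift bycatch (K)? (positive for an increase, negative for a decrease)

Baseline:
  L = 58
  M = -8 + 3·58 = 166
  R = 176 − 58 − 6·166 = -878
  K = 276 − 3·58 + 6·166 + 5·(-878) = -3292
Policy A (L + 4, R − 22):
  L = 58 + 4 = 62
  M = -8 + 3·62 = 178
  R = 176 − 62 − 6·178 (−22 from intervention) = -976
  K = 276 − 3·62 + 6·178 + 5·(-976) = -3722
Change in K: -3722 − (-3292) = -430

-430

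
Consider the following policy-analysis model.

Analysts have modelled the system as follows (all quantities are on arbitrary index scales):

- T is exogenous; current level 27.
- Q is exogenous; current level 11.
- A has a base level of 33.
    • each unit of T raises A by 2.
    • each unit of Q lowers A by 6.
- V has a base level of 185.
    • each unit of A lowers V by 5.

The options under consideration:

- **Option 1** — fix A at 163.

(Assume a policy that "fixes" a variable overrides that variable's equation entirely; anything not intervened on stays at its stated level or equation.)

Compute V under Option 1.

Option 1 (A := 163):
  T = 27
  Q = 11
  A = 163
  V = 185 − 5·163 = -630

-630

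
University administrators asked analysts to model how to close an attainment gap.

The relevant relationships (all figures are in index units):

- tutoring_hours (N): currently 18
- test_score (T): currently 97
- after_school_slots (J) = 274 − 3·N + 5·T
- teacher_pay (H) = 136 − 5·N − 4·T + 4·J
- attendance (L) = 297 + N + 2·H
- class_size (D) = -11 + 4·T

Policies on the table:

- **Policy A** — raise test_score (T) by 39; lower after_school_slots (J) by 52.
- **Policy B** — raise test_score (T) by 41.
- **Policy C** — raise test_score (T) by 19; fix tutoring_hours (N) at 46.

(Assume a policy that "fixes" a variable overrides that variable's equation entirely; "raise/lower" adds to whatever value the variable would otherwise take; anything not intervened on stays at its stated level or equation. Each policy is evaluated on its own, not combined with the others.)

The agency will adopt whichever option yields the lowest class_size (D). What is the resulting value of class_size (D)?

Policy A (T + 39, J − 52):
  T = 97 + 39 = 136
  D = -11 + 4·136 = 533
Policy B (T + 41):
  T = 97 + 41 = 138
  D = -11 + 4·138 = 541
Policy C (T + 19, N := 46):
  T = 97 + 19 = 116
  D = -11 + 4·116 = 453
Comparing — Policy A: D=533, Policy B: D=541, Policy C: D=453. Lowest is 453 (Policy C).

453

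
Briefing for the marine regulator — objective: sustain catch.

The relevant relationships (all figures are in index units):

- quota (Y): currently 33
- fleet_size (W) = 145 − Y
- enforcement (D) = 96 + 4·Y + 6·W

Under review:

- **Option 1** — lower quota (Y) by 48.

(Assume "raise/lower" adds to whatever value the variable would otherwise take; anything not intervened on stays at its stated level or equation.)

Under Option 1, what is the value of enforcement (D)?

Option 1 (Y − 48):
  Y = 33 − 48 = -15
  W = 145 − (-15) = 160
  D = 96 + 4·(-15) + 6·160 = 996

996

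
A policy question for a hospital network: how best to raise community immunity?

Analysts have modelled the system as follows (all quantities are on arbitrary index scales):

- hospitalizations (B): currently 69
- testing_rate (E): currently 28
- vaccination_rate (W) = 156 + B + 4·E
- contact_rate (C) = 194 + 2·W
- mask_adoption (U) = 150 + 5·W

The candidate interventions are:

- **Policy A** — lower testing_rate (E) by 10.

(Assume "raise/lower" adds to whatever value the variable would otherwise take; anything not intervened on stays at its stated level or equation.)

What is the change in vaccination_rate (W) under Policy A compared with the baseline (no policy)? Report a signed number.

-40

Baseline:
  B = 69
  E = 28
  W = 156 + 69 + 4·28 = 337
Policy A (E − 10):
  B = 69
  E = 28 − 10 = 18
  W = 156 + 69 + 4·18 = 297
Change in W: 297 − 337 = -40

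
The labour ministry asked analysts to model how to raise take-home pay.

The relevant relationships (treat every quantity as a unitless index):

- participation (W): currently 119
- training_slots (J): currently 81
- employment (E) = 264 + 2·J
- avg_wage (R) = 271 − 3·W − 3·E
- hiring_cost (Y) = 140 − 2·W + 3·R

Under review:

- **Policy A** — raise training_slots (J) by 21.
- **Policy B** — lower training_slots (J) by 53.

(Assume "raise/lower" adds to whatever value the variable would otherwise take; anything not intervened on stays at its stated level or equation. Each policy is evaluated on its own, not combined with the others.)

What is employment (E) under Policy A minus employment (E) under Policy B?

148

Policy A (J + 21):
  J = 81 + 21 = 102
  E = 264 + 2·102 = 468
Policy B (J − 53):
  J = 81 − 53 = 28
  E = 264 + 2·28 = 320
E: 468 − 320 = 148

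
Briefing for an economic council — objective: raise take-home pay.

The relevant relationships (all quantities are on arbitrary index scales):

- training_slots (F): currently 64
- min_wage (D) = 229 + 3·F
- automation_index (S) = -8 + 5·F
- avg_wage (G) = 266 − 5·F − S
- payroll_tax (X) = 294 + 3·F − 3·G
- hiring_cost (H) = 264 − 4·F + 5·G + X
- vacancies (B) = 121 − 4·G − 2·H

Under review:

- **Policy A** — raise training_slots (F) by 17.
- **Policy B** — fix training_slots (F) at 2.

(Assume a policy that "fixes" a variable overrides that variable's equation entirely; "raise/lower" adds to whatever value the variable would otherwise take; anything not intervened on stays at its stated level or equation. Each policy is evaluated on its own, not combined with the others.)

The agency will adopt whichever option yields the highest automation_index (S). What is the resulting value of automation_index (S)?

Policy A (F + 17):
  F = 64 + 17 = 81
  S = -8 + 5·81 = 397
Policy B (F := 2):
  F = 2
  S = -8 + 5·2 = 2
Comparing — Policy A: S=397, Policy B: S=2. Highest is 397 (Policy A).

397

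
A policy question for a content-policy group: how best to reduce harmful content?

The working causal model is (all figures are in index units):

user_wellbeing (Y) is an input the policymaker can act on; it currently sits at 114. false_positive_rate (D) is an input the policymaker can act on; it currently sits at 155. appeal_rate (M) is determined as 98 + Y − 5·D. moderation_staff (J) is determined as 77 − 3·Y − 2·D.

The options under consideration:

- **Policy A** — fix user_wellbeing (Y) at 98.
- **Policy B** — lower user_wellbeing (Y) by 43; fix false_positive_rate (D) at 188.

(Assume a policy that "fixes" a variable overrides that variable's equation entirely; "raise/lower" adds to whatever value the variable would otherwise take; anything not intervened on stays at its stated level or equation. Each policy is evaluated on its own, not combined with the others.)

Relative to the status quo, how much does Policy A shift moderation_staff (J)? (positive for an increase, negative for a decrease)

Baseline:
  Y = 114
  D = 155
  J = 77 − 3·114 − 2·155 = -575
Policy A (Y := 98):
  Y = 98
  D = 155
  J = 77 − 3·98 − 2·155 = -527
Change in J: -527 − (-575) = 48

48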